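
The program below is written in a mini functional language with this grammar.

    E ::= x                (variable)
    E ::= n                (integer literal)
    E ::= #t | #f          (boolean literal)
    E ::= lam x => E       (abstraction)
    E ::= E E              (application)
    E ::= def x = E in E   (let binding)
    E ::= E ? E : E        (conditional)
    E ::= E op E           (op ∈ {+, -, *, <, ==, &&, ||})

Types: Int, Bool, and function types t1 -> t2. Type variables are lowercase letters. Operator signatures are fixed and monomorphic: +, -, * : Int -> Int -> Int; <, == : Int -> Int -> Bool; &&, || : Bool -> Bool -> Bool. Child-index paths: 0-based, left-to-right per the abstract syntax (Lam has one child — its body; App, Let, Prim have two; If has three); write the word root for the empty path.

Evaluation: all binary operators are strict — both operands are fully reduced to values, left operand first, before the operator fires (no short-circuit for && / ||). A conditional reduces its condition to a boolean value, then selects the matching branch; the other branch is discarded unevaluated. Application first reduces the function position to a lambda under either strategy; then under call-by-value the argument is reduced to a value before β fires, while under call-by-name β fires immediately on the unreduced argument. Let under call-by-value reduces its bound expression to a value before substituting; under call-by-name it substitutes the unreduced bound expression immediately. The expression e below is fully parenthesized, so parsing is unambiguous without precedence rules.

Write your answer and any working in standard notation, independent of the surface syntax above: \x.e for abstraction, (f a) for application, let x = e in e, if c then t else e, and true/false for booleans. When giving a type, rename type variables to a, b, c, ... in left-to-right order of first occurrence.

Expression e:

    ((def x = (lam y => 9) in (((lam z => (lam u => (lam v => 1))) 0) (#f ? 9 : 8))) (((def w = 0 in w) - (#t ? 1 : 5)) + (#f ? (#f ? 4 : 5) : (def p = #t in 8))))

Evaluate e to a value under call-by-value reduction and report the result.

Answer: 1

Working:
step 0: ((let x = (\y.9) in (((\z.(\u.(\v.1))) 0) (if false then 9 else 8))) (((let w = 0 in w) - (if true then 1 else 5)) + (if false then (if false then 4 else 5) else (let p = true in 8))))
step 1: [let@0] ((((\z.(\u.(\v.1))) 0) (if false then 9 else 8)) (((let w = 0 in w) - (if true then 1 else 5)) + (if false then (if false then 4 else 5) else (let p = true in 8))))
step 2: [beta@0.0] (((\u.(\v.1)) (if false then 9 else 8)) (((let w = 0 in w) - (if true then 1 else 5)) + (if false then (if false then 4 else 5) else (let p = true in 8))))
step 3: [if@0.1] (((\u.(\v.1)) 8) (((let w = 0 in w) - (if true then 1 else 5)) + (if false then (if false then 4 else 5) else (let p = true in 8))))
step 4: [beta@0] ((\v.1) (((let w = 0 in w) - (if true then 1 else 5)) + (if false then (if false then 4 else 5) else (let p = true in 8))))
step 5: [let@1.0.0] ((\v.1) ((0 - (if true then 1 else 5)) + (if false then (if false then 4 else 5) else (let p = true in 8))))
step 6: [if@1.0.1] ((\v.1) ((0 - 1) + (if false then (if false then 4 else 5) else (let p = true in 8))))
step 7: [delta@1.0] ((\v.1) (-1 + (if false then (if false then 4 else 5) else (let p = true in 8))))
step 8: [if@1.1] ((\v.1) (-1 + (let p = true in 8)))
step 9: [let@1.1] ((\v.1) (-1 + 8))
step 10: [delta@1] ((\v.1) 7)
step 11: [beta@root] 1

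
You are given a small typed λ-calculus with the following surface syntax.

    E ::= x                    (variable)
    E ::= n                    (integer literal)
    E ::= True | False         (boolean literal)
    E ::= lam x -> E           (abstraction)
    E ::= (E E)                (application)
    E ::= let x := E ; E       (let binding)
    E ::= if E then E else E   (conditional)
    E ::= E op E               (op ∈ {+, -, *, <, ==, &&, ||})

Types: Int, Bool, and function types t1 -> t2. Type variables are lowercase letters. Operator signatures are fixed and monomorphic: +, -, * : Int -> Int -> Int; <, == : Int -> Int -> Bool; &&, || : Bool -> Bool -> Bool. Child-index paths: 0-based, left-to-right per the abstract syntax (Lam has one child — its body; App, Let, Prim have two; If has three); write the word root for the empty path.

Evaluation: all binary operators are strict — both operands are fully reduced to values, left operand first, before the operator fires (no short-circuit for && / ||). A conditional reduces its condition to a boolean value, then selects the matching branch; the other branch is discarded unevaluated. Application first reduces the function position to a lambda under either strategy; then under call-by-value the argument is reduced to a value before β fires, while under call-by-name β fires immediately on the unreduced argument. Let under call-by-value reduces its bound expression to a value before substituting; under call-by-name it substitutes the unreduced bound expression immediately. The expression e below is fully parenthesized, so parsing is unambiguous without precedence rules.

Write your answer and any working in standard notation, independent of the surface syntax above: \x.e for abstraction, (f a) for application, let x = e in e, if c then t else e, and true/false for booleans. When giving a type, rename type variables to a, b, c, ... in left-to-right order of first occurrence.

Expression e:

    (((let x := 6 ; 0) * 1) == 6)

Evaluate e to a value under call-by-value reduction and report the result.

Answer: false

Working:
step 0: (((let x = 6 in 0) * 1) == 6)
step 1: [let@0.0] ((0 * 1) == 6)
step 2: [delta@0] (0 == 6)
step 3: [delta@root] false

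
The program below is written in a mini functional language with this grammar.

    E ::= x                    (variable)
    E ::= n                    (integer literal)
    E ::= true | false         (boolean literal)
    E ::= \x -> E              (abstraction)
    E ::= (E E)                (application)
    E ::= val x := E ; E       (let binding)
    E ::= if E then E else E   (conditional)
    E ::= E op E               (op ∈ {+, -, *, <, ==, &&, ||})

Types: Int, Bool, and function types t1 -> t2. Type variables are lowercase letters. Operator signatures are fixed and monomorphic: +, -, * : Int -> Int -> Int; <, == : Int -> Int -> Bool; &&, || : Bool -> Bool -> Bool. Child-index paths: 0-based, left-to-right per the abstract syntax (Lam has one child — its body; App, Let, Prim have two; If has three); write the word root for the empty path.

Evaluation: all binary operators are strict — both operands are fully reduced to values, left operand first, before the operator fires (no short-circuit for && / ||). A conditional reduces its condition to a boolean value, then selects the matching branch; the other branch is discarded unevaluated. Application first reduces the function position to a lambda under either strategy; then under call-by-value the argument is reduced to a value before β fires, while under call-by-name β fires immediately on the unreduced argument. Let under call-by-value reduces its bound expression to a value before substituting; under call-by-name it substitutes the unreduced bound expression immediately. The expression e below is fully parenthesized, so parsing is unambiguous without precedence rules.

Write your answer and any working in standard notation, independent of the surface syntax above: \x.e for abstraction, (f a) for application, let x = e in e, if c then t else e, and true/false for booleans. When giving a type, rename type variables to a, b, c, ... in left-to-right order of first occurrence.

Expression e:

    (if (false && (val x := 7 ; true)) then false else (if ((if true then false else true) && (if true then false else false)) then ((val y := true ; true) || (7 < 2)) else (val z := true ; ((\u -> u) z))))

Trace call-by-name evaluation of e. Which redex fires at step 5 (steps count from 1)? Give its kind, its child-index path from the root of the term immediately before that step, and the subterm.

Derivation:
step 0: (if (false && (let x = 7 in true)) then false else (if ((if true then false else true) && (if true then false else false)) then ((let y = true in true) || (7 < 2)) else (let z = true in ((\u.u) z))))
step 1: [let@0.1] (if (false && true) then false else (if ((if true then false else true) && (if true then false else false)) then ((let y = true in true) || (7 < 2)) else (let z = true in ((\u.u) z))))
step 2: [delta@0] (if false then false else (if ((if true then false else true) && (if true then false else false)) then ((let y = true in true) || (7 < 2)) else (let z = true in ((\u.u) z))))
step 3: [if@root] (if ((if true then false else true) && (if true then false else false)) then ((let y = true in true) || (7 < 2)) else (let z = true in ((\u.u) z)))
step 4: [if@0.0] (if (false && (if true then false else false)) then ((let y = true in true) || (7 < 2)) else (let z = true in ((\u.u) z)))
step 5: [if@0.1] (if (false && false) then ((let y = true in true) || (7 < 2)) else (let z = true in ((\u.u) z)))

Answer: if at 0.1 : (if true then false else false)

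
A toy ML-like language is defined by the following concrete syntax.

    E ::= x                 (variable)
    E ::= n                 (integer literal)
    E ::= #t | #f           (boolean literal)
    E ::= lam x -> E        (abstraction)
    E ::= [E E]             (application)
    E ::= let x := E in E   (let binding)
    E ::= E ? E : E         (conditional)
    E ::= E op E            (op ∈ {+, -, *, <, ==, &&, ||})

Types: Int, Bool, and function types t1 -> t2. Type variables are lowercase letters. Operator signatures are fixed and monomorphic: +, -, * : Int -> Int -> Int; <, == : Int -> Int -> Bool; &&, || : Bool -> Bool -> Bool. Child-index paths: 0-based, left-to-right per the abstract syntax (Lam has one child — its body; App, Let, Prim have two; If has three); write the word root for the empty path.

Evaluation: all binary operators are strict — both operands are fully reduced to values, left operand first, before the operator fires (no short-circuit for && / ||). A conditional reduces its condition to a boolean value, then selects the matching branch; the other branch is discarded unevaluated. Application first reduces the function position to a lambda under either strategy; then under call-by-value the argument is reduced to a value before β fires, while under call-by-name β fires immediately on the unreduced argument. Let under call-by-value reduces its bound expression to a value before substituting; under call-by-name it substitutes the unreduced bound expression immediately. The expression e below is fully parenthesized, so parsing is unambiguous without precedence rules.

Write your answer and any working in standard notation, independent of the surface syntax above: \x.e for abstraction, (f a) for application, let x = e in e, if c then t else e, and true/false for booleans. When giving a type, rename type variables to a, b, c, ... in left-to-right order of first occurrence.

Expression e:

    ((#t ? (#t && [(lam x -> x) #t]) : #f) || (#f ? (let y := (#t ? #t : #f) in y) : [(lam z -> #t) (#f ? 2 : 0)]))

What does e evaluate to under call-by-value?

Answer: true

Working:
step 0: ((if true then (true && ((\x.x) true)) else false) || (if false then (let y = (if true then true else false) in y) else ((\z.true) (if false then 2 else 0))))
step 1: [if@0] ((true && ((\x.x) true)) || (if false then (let y = (if true then true else false) in y) else ((\z.true) (if false then 2 else 0))))
step 2: [beta@0.1] ((true && true) || (if false then (let y = (if true then true else false) in y) else ((\z.true) (if false then 2 else 0))))
step 3: [delta@0] (true || (if false then (let y = (if true then true else false) in y) else ((\z.true) (if false then 2 else 0))))
step 4: [if@1] (true || ((\z.true) (if false then 2 else 0)))
step 5: [if@1.1] (true || ((\z.true) 0))
step 6: [beta@1] (true || true)
step 7: [delta@root] true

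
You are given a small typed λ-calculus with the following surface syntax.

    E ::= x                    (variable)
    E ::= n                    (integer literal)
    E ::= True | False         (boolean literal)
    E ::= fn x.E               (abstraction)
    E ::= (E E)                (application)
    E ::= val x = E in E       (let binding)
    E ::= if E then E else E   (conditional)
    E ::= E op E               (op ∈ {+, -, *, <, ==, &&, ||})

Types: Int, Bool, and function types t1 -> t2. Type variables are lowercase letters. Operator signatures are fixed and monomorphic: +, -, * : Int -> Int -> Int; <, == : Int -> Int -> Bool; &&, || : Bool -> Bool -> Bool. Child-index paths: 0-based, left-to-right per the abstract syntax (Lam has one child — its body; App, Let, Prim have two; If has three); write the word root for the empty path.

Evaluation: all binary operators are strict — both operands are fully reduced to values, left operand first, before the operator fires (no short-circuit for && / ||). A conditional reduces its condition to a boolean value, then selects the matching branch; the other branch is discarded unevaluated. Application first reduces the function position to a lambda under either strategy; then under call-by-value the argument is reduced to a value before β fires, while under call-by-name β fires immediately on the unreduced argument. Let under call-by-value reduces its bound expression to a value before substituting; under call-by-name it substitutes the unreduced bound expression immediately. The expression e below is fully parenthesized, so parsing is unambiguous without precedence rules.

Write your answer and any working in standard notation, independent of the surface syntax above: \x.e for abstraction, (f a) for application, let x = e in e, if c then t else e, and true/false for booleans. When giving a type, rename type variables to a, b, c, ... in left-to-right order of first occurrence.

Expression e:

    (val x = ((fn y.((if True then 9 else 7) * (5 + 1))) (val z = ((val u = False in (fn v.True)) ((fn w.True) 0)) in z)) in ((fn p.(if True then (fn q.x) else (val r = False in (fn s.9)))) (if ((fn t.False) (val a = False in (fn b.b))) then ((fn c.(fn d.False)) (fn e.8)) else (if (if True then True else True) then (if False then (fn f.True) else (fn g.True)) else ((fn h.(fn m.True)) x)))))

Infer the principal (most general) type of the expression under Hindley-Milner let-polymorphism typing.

Trace:
  unify Bool ~ Bool
  unify Int ~ Int
  unify Int ~ Int
  unify Int ~ Int
  unify Int ~ Int
  unify Int ~ Int
\y._ : a -> Int
let u : Bool
\v._ : b -> Bool
\w._ : c -> Bool
  unify c -> Bool ~ Int -> d
  unify c ~ Int
  unify Bool ~ d
_ _ : Bool
  unify b -> Bool ~ Bool -> e
  unify b ~ Bool
  unify Bool ~ e
_ _ : Bool
let z : Bool
z : Bool
  unify a -> Int ~ Bool -> f
  unify a ~ Bool
  unify Int ~ f
_ _ : Int
let x : Int
  unify Bool ~ Bool
x : Int
\q._ : h -> Int
let r : Bool
\s._ : i -> Int
  unify h -> Int ~ i -> Int
  unify h ~ i
  unify Int ~ Int
\p._ : g -> i -> Int
\t._ : j -> Bool
let a : Bool
b : k
\b._ : k -> k
  unify j -> Bool ~ (k -> k) -> l
  unify j ~ k -> k
  unify Bool ~ l
_ _ : Bool
  unify Bool ~ Bool
\d._ : n -> Bool
\c._ : m -> n -> Bool
\e._ : o -> Int
  unify m -> n -> Bool ~ (o -> Int) -> p
  unify m ~ o -> Int
  unify n -> Bool ~ p
_ _ : n -> Bool
  unify Bool ~ Bool
  unify Bool ~ Bool
  unify Bool ~ Bool
  unify Bool ~ Bool
\f._ : q -> Bool
\g._ : r -> Bool
  unify q -> Bool ~ r -> Bool
  unify q ~ r
  unify Bool ~ Bool
\m._ : t -> Bool
\h._ : s -> t -> Bool
x : Int
  unify s -> t -> Bool ~ Int -> u
  unify s ~ Int
  unify t -> Bool ~ u
_ _ : t -> Bool
  unify r -> Bool ~ t -> Bool
  unify r ~ t
  unify Bool ~ Bool
  unify n -> Bool ~ t -> Bool
  unify n ~ t
  unify Bool ~ Bool
  unify g -> i -> Int ~ (t -> Bool) -> v
  unify g ~ t -> Bool
  unify i -> Int ~ v
_ _ : i -> Int

Answer: a -> Int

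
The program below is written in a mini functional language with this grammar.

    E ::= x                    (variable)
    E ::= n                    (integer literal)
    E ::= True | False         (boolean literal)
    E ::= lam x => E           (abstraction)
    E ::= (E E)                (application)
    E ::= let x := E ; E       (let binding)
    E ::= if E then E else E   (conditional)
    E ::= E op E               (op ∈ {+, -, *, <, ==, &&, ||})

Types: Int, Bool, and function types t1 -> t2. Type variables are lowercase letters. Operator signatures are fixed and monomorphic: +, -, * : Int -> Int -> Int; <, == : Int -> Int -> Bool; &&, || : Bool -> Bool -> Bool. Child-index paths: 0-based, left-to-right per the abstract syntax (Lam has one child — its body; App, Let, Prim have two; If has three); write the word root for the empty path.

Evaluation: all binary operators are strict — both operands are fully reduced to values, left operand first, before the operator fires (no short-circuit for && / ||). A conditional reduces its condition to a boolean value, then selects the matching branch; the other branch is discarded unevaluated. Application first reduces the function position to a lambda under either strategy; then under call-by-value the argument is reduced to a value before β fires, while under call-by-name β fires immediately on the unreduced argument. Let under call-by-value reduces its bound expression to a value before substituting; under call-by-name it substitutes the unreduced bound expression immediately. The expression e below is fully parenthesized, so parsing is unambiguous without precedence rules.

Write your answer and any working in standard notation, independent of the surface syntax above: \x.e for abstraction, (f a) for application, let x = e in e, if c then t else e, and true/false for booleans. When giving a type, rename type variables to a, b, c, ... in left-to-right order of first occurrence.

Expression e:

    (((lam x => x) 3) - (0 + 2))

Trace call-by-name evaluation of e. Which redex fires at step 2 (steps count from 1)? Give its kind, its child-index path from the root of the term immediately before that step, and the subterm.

Answer: delta at 1 : (0 + 2)

Trace:
step 0: (((\x.x) 3) - (0 + 2))
step 1: [beta@0] (3 - (0 + 2))
step 2: [delta@1] (3 - 2)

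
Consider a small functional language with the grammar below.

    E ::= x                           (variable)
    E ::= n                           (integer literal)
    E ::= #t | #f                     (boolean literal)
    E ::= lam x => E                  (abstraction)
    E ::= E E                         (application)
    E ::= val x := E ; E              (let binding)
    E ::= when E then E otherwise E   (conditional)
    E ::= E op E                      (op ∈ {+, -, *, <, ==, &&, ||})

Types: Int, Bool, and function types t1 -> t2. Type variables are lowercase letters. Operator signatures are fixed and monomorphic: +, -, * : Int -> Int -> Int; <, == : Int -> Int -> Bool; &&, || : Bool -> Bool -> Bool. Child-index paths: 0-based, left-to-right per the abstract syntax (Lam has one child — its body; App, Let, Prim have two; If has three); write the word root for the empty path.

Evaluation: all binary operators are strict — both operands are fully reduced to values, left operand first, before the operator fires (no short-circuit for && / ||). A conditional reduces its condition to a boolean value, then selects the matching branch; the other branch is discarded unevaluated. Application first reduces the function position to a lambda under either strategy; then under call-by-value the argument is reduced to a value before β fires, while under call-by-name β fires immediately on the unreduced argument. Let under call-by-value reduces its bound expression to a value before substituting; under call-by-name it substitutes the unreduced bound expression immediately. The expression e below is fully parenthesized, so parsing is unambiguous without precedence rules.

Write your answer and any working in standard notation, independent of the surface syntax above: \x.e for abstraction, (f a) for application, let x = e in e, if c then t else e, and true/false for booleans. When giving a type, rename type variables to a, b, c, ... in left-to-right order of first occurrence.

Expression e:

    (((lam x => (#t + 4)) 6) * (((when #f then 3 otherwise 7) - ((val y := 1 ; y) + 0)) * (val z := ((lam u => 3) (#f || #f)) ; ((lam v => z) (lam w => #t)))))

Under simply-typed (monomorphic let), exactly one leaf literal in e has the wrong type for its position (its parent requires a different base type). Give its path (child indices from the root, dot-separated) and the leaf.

Answer: 0.0.0.0 : true

Derivation:
  unify Bool ~ Int
  FAIL: mismatch Bool ~ Int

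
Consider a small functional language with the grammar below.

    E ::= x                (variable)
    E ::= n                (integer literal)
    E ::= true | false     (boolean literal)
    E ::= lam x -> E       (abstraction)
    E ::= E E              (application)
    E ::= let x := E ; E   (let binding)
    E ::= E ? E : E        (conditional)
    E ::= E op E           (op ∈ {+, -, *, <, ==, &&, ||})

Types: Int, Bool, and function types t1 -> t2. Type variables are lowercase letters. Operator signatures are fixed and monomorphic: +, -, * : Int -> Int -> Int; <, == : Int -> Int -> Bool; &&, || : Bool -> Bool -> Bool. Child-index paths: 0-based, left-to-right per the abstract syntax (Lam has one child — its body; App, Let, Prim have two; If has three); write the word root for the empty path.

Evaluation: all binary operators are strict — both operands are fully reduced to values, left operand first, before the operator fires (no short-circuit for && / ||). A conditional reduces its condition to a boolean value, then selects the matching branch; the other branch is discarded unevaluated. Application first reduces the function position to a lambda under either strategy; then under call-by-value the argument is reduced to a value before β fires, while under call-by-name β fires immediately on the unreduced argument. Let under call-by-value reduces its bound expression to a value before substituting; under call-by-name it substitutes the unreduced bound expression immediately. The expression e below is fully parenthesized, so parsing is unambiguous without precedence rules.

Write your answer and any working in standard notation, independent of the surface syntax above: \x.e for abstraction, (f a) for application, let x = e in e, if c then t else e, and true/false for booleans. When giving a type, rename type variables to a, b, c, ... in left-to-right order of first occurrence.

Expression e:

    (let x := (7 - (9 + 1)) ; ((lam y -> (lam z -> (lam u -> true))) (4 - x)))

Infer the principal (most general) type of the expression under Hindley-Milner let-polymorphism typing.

Working:
  unify Int ~ Int
  unify Int ~ Int
  unify Int ~ Int
  unify Int ~ Int
let x : Int
\u._ : c -> Bool
\z._ : b -> c -> Bool
\y._ : a -> b -> c -> Bool
  unify Int ~ Int
x : Int
  unify Int ~ Int
  unify a -> b -> c -> Bool ~ Int -> d
  unify a ~ Int
  unify b -> c -> Bool ~ d
_ _ : b -> c -> Bool

Answer: a -> b -> Bool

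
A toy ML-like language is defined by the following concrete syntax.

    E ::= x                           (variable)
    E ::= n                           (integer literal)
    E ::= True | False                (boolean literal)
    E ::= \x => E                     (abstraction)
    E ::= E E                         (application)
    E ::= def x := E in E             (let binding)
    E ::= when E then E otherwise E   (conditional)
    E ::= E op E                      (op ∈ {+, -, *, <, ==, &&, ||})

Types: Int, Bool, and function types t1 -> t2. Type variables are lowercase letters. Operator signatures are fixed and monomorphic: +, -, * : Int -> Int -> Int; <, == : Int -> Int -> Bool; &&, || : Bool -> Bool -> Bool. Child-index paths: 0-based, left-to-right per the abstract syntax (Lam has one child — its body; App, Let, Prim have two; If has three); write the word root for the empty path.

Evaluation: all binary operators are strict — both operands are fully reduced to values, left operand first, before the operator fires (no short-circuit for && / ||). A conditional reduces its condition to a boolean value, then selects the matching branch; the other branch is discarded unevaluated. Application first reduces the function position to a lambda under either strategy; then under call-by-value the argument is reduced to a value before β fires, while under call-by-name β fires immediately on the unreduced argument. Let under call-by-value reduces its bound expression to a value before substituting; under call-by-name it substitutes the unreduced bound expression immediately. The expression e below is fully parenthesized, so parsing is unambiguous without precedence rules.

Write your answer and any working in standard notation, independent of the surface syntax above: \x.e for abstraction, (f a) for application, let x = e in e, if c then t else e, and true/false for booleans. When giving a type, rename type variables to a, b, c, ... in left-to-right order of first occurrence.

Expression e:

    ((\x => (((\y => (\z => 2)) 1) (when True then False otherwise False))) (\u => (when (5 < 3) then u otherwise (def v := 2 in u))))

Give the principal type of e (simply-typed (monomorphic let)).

Derivation:
\z._ : c -> Int
\y._ : b -> c -> Int
  unify b -> c -> Int ~ Int -> d
  unify b ~ Int
  unify c -> Int ~ d
_ _ : c -> Int
  unify Bool ~ Bool
  unify Bool ~ Bool
  unify c -> Int ~ Bool -> e
  unify c ~ Bool
  unify Int ~ e
_ _ : Int
\x._ : a -> Int
  unify Int ~ Int
  unify Int ~ Int
  unify Bool ~ Bool
u : f
let v : Int
u : f
  unify f ~ f
\u._ : f -> f
  unify a -> Int ~ (f -> f) -> g
  unify a ~ f -> f
  unify Int ~ g
_ _ : Int

Answer: Int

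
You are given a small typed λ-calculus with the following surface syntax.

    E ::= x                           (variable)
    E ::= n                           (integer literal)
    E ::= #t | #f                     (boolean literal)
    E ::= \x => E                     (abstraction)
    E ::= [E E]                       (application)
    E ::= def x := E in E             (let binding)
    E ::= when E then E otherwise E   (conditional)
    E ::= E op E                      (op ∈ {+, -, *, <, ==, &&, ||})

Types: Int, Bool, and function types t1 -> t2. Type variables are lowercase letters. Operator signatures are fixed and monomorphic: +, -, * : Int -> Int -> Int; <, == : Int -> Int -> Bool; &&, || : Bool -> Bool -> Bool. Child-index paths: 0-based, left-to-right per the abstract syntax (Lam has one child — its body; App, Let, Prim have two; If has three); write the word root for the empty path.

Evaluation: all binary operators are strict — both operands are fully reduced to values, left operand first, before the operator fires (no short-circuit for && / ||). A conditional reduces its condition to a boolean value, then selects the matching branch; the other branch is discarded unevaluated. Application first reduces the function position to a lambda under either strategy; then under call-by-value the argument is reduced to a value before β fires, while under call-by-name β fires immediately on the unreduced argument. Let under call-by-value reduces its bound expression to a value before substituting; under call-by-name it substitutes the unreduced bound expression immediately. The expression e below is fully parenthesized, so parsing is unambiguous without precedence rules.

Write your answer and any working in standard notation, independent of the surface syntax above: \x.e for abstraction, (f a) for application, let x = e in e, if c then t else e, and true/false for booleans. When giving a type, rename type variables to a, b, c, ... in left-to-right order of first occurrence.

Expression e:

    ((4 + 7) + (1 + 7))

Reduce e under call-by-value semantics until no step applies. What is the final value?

Answer: 19

Derivation:
step 0: ((4 + 7) + (1 + 7))
step 1: [delta@0] (11 + (1 + 7))
step 2: [delta@1] (11 + 8)
step 3: [delta@root] 19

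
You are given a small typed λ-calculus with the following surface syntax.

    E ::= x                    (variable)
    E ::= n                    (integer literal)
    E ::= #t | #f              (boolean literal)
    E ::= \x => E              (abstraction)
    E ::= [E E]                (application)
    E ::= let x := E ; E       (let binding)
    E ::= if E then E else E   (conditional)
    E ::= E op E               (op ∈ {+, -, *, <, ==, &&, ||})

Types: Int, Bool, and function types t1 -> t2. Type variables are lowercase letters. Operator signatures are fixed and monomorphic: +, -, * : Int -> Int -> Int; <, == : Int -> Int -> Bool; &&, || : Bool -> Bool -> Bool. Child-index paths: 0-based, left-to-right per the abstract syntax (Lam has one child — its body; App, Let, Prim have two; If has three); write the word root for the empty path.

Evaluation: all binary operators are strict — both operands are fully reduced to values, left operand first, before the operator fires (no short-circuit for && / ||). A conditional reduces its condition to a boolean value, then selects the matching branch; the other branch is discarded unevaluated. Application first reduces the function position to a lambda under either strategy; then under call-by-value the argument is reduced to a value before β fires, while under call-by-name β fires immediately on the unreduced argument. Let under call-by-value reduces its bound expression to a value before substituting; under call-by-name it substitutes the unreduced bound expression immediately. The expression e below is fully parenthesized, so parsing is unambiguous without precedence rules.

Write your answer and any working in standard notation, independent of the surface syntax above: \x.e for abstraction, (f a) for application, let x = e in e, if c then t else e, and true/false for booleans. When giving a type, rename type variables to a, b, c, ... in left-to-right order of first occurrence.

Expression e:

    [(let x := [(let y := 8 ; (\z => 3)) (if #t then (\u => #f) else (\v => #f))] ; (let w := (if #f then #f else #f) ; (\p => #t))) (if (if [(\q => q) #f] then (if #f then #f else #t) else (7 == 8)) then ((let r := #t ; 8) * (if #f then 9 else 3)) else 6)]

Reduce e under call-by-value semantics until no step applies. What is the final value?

Working:
step 0: ((let x = ((let y = 8 in (\z.3)) (if true then (\u.false) else (\v.false))) in (let w = (if false then false else false) in (\p.true))) (if (if ((\q.q) false) then (if false then false else true) else (7 == 8)) then ((let r = true in 8) * (if false then 9 else 3)) else 6))
step 1: [let@0.0.0] ((let x = ((\z.3) (if true then (\u.false) else (\v.false))) in (let w = (if false then false else false) in (\p.true))) (if (if ((\q.q) false) then (if false then false else true) else (7 == 8)) then ((let r = true in 8) * (if false then 9 else 3)) else 6))
step 2: [if@0.0.1] ((let x = ((\z.3) (\u.false)) in (let w = (if false then false else false) in (\p.true))) (if (if ((\q.q) false) then (if false then false else true) else (7 == 8)) then ((let r = true in 8) * (if false then 9 else 3)) else 6))
step 3: [beta@0.0] ((let x = 3 in (let w = (if false then false else false) in (\p.true))) (if (if ((\q.q) false) then (if false then false else true) else (7 == 8)) then ((let r = true in 8) * (if false then 9 else 3)) else 6))
step 4: [let@0] ((let w = (if false then false else false) in (\p.true)) (if (if ((\q.q) false) then (if false then false else true) else (7 == 8)) then ((let r = true in 8) * (if false then 9 else 3)) else 6))
step 5: [if@0.0] ((let w = false in (\p.true)) (if (if ((\q.q) false) then (if false then false else true) else (7 == 8)) then ((let r = true in 8) * (if false then 9 else 3)) else 6))
step 6: [let@0] ((\p.true) (if (if ((\q.q) false) then (if false then false else true) else (7 == 8)) then ((let r = true in 8) * (if false then 9 else 3)) else 6))
step 7: [beta@1.0.0] ((\p.true) (if (if false then (if false then false else true) else (7 == 8)) then ((let r = true in 8) * (if false then 9 else 3)) else 6))
step 8: [if@1.0] ((\p.true) (if (7 == 8) then ((let r = true in 8) * (if false then 9 else 3)) else 6))
step 9: [delta@1.0] ((\p.true) (if false then ((let r = true in 8) * (if false then 9 else 3)) else 6))
step 10: [if@1] ((\p.true) 6)
step 11: [beta@root] true

Answer: true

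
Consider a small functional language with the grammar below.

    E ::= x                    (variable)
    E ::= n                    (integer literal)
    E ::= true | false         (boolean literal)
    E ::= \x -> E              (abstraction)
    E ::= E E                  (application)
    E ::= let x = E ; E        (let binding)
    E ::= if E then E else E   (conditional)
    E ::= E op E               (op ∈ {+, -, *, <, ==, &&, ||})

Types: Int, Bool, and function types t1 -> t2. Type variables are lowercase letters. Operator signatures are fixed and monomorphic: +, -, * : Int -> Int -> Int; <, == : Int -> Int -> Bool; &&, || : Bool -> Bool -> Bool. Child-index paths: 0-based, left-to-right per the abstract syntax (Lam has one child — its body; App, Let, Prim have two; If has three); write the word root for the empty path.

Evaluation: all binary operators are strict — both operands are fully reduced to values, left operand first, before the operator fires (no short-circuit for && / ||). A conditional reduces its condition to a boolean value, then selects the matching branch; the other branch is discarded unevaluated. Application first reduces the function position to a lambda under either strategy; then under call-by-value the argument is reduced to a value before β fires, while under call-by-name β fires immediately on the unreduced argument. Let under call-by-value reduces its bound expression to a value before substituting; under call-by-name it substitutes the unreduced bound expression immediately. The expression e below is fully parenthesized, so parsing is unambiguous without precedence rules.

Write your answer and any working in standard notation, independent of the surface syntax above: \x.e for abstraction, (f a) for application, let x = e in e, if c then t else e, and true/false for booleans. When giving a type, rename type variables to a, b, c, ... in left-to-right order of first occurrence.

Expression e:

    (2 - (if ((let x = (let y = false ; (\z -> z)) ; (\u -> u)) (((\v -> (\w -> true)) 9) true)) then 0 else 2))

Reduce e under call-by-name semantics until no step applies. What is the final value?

Answer: 2

Derivation:
step 0: (2 - (if ((let x = (let y = false in (\z.z)) in (\u.u)) (((\v.(\w.true)) 9) true)) then 0 else 2))
step 1: [let@1.0.0] (2 - (if ((\u.u) (((\v.(\w.true)) 9) true)) then 0 else 2))
step 2: [beta@1.0] (2 - (if (((\v.(\w.true)) 9) true) then 0 else 2))
step 3: [beta@1.0.0] (2 - (if ((\w.true) true) then 0 else 2))
step 4: [beta@1.0] (2 - (if true then 0 else 2))
step 5: [if@1] (2 - 0)
step 6: [delta@root] 2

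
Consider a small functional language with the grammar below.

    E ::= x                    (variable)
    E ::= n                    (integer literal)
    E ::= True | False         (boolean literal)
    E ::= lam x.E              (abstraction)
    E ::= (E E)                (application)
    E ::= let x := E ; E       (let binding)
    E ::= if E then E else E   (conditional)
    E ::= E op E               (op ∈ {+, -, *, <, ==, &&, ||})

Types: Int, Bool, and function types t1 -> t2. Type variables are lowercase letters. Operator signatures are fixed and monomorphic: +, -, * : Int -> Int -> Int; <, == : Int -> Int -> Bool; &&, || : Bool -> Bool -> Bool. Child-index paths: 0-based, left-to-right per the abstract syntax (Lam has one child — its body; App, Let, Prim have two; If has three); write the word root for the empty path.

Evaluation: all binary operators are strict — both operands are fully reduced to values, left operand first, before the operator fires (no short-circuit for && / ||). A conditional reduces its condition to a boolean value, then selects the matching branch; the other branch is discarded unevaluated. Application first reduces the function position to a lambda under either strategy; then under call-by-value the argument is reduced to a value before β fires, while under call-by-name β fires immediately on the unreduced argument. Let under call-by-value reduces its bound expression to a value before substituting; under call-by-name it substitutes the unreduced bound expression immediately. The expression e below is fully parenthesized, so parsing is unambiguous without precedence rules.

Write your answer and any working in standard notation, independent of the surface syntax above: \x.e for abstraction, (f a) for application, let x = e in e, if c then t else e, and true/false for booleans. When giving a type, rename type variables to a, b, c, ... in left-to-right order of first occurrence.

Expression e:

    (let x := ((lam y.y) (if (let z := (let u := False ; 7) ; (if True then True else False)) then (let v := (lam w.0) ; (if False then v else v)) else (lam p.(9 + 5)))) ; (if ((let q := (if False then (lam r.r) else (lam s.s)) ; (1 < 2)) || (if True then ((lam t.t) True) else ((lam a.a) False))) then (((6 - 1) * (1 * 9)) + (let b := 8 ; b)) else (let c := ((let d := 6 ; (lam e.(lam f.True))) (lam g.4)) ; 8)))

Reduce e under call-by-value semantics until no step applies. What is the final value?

Answer: 53

Working:
step 0: (let x = ((\y.y) (if (let z = (let u = false in 7) in (if true then true else false)) then (let v = (\w.0) in (if false then v else v)) else (\p.(9 + 5)))) in (if ((let q = (if false then (\r.r) else (\s.s)) in (1 < 2)) || (if true then ((\t.t) true) else ((\a.a) false))) then (((6 - 1) * (1 * 9)) + (let b = 8 in b)) else (let c = ((let d = 6 in (\e.(\f.true))) (\g.4)) in 8)))
step 1: [let@0.1.0.0] (let x = ((\y.y) (if (let z = 7 in (if true then true else false)) then (let v = (\w.0) in (if false then v else v)) else (\p.(9 + 5)))) in (if ((let q = (if false then (\r.r) else (\s.s)) in (1 < 2)) || (if true then ((\t.t) true) else ((\a.a) false))) then (((6 - 1) * (1 * 9)) + (let b = 8 in b)) else (let c = ((let d = 6 in (\e.(\f.true))) (\g.4)) in 8)))
step 2: [let@0.1.0] (let x = ((\y.y) (if (if true then true else false) then (let v = (\w.0) in (if false then v else v)) else (\p.(9 + 5)))) in (if ((let q = (if false then (\r.r) else (\s.s)) in (1 < 2)) || (if true then ((\t.t) true) else ((\a.a) false))) then (((6 - 1) * (1 * 9)) + (let b = 8 in b)) else (let c = ((let d = 6 in (\e.(\f.true))) (\g.4)) in 8)))
step 3: [if@0.1.0] (let x = ((\y.y) (if true then (let v = (\w.0) in (if false then v else v)) else (\p.(9 + 5)))) in (if ((let q = (if false then (\r.r) else (\s.s)) in (1 < 2)) || (if true then ((\t.t) true) else ((\a.a) false))) then (((6 - 1) * (1 * 9)) + (let b = 8 in b)) else (let c = ((let d = 6 in (\e.(\f.true))) (\g.4)) in 8)))
step 4: [if@0.1] (let x = ((\y.y) (let v = (\w.0) in (if false then v else v))) in (if ((let q = (if false then (\r.r) else (\s.s)) in (1 < 2)) || (if true then ((\t.t) true) else ((\a.a) false))) then (((6 - 1) * (1 * 9)) + (let b = 8 in b)) else (let c = ((let d = 6 in (\e.(\f.true))) (\g.4)) in 8)))
step 5: [let@0.1] (let x = ((\y.y) (if false then (\w.0) else (\w.0))) in (if ((let q = (if false then (\r.r) else (\s.s)) in (1 < 2)) || (if true then ((\t.t) true) else ((\a.a) false))) then (((6 - 1) * (1 * 9)) + (let b = 8 in b)) else (let c = ((let d = 6 in (\e.(\f.true))) (\g.4)) in 8)))
step 6: [if@0.1] (let x = ((\y.y) (\w.0)) in (if ((let q = (if false then (\r.r) else (\s.s)) in (1 < 2)) || (if true then ((\t.t) true) else ((\a.a) false))) then (((6 - 1) * (1 * 9)) + (let b = 8 in b)) else (let c = ((let d = 6 in (\e.(\f.true))) (\g.4)) in 8)))
step 7: [beta@0] (let x = (\w.0) in (if ((let q = (if false then (\r.r) else (\s.s)) in (1 < 2)) || (if true then ((\t.t) true) else ((\a.a) false))) then (((6 - 1) * (1 * 9)) + (let b = 8 in b)) else (let c = ((let d = 6 in (\e.(\f.true))) (\g.4)) in 8)))
step 8: [let@root] (if ((let q = (if false then (\r.r) else (\s.s)) in (1 < 2)) || (if true then ((\t.t) true) else ((\a.a) false))) then (((6 - 1) * (1 * 9)) + (let b = 8 in b)) else (let c = ((let d = 6 in (\e.(\f.true))) (\g.4)) in 8))
step 9: [if@0.0.0] (if ((let q = (\s.s) in (1 < 2)) || (if true then ((\t.t) true) else ((\a.a) false))) then (((6 - 1) * (1 * 9)) + (let b = 8 in b)) else (let c = ((let d = 6 in (\e.(\f.true))) (\g.4)) in 8))
step 10: [let@0.0] (if ((1 < 2) || (if true then ((\t.t) true) else ((\a.a) false))) then (((6 - 1) * (1 * 9)) + (let b = 8 in b)) else (let c = ((let d = 6 in (\e.(\f.true))) (\g.4)) in 8))
step 11: [delta@0.0] (if (true || (if true then ((\t.t) true) else ((\a.a) false))) then (((6 - 1) * (1 * 9)) + (let b = 8 in b)) else (let c = ((let d = 6 in (\e.(\f.true))) (\g.4)) in 8))
step 12: [if@0.1] (if (true || ((\t.t) true)) then (((6 - 1) * (1 * 9)) + (let b = 8 in b)) else (let c = ((let d = 6 in (\e.(\f.true))) (\g.4)) in 8))
step 13: [beta@0.1] (if (true || true) then (((6 - 1) * (1 * 9)) + (let b = 8 in b)) else (let c = ((let d = 6 in (\e.(\f.true))) (\g.4)) in 8))
step 14: [delta@0] (if true then (((6 - 1) * (1 * 9)) + (let b = 8 in b)) else (let c = ((let d = 6 in (\e.(\f.true))) (\g.4)) in 8))
step 15: [if@root] (((6 - 1) * (1 * 9)) + (let b = 8 in b))
step 16: [delta@0.0] ((5 * (1 * 9)) + (let b = 8 in b))
step 17: [delta@0.1] ((5 * 9) + (let b = 8 in b))
step 18: [delta@0] (45 + (let b = 8 in b))
step 19: [let@1] (45 + 8)
step 20: [delta@root] 53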